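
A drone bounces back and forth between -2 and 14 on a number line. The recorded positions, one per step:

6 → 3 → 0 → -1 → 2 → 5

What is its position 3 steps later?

The value reflects between -2 and 14, moving 3 per step.
  step 6: 5 → 8
  step 7: 8 → 11
  step 8: 11 → 14

14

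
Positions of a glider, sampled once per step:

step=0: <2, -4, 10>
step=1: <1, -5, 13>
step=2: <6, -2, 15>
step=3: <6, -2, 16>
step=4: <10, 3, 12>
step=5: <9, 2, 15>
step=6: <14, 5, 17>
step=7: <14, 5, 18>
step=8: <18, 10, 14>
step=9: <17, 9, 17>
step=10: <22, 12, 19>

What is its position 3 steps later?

The moves between consecutive positions are <-1, -1, +3>, <+5, +3, +2>, <+0, +0, +1>, <+4, +5, -4>, <-1, -1, +3>, <+5, +3, +2>, <+0, +0, +1>, <+4, +5, -4>, <-1, -1, +3>, <+5, +3, +2>; they repeat the 4-cycle [<-1, -1, +3>, <+5, +3, +2>, <+0, +0, +1>, <+4, +5, -4>].
step 11: apply <+0, +0, +1> → <22, 12, 20>
step 12: apply <+4, +5, -4> → <26, 17, 16>
step 13: apply <-1, -1, +3> → <25, 16, 19>

<25, 16, 19>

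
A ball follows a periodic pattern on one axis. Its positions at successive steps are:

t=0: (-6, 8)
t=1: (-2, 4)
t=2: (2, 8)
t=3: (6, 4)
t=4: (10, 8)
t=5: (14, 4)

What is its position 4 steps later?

(30, 4)

The first coordinate changes by +4 each step, so at step 9 it is -6 + 9·(4) = 30.
The second coordinate repeats the cycle [8, 4] with period 2; step 9 mod 2 = 1, giving 4.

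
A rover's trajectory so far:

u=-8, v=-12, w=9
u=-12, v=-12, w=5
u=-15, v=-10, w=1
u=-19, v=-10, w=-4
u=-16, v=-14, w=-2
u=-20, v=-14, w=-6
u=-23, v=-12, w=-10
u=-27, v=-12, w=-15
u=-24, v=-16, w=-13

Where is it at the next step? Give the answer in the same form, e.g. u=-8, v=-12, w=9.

Differencing gives (-4, +0, -4), (-3, +2, -4), (-4, +0, -5), (+3, -4, +2), (-4, +0, -4), (-3, +2, -4), (-4, +0, -5), (+3, -4, +2). This is the pattern (-4, +0, -4), (-3, +2, -4), (-4, +0, -5), (+3, -4, +2) repeated.
step 9: apply (-4, +0, -4) → u=-28, v=-16, w=-17

u=-28, v=-16, w=-17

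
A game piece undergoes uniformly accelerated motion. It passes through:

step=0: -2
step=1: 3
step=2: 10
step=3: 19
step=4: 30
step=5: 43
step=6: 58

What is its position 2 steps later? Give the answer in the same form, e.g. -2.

First differences are +5, +7, +9, +11, +13, +15; their common second difference is +2 (constant acceleration).
step 7: 58 + 17 → 75
step 8: 75 + 19 → 94

94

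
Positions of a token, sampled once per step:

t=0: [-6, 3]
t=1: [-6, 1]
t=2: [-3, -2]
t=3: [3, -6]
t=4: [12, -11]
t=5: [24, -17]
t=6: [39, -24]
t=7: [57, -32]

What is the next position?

[78, -41]

Successive displacements: [+0, -2], [+3, -3], [+6, -4], [+9, -5], [+12, -6], [+15, -7], [+18, -8] — each changes by [+3, -1].
step 8: [57, -32] + [+21, -9] → [78, -41]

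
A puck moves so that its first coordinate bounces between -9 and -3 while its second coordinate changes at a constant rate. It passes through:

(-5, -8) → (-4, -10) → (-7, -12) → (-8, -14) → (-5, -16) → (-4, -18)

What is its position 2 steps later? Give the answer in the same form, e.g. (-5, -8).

The first coordinate reflects between -9 and -3, moving 3 per step.
  step 6: -4 → -7
  step 7: -7 → -8
The second coordinate changes by -2 each step: at step 7 it is -22.

(-8, -22)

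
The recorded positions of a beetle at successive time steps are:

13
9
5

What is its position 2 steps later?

-3

Each step adds -4 to the position.
step 3: 5 − 4 → 1
step 4: 1 − 4 → -3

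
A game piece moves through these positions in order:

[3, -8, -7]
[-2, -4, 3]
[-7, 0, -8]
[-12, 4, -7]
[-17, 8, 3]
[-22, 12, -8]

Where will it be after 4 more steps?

[-42, 28, -7]

The first coordinate changes by -5 each step, so at step 9 it is 3 + 9·(-5) = -42.
The second coordinate changes by +4 each step, so at step 9 it is -8 + 9·(4) = 28.
The third coordinate repeats the cycle [-7, 3, -8] with period 3; step 9 mod 3 = 0, giving -7.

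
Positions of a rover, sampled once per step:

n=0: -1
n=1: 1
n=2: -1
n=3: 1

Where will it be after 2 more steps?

1

The jumps are +2, -2, +2 — a geometric progression with ratio -1.
step 4: 1 − 2 → -1
step 5: -1 + 2 → 1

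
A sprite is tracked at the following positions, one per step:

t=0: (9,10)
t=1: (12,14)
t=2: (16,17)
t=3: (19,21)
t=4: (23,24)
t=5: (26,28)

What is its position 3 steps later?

Differencing gives (+3,+4), (+4,+3), (+3,+4), (+4,+3), (+3,+4). This is the pattern (+3,+4), (+4,+3) repeated.
step 6: apply (+4,+3) → (30,31)
step 7: apply (+3,+4) → (33,35)
step 8: apply (+4,+3) → (37,38)

(37,38)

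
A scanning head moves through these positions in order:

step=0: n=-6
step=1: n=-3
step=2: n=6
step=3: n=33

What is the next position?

n=114

Step-to-step displacements: +3, +9, +27; each is 3× the previous.
step 4: 33 + 81 → n=114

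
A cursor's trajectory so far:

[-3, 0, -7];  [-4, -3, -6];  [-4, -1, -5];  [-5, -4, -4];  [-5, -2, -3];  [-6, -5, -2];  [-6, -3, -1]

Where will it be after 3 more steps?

Step-to-step displacements: [-1, -3, +1], [+0, +2, +1], [-1, -3, +1], [+0, +2, +1], [-1, -3, +1], [+0, +2, +1] — a repeating cycle of length 2.
step 7: apply [-1, -3, +1] → [-7, -6, 0]
step 8: apply [+0, +2, +1] → [-7, -4, 1]
step 9: apply [-1, -3, +1] → [-8, -7, 2]

[-8, -7, 2]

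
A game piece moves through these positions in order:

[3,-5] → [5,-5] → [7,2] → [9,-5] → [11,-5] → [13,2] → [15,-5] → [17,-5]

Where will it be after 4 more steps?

[25,2]

First: linear, +2 per step → 25 at step 11.
Second: cycles through -5, -5, 2 every 3 steps. Step 11 lands at position 2 of the cycle → 2.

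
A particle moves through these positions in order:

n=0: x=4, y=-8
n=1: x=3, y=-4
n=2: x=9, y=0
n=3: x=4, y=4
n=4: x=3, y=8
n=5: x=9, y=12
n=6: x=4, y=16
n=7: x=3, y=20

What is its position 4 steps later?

x=9, y=36

The x coordinate repeats the cycle [4, 3, 9] with period 3; step 11 mod 3 = 2, giving 9.
The y coordinate changes by +4 each step, so at step 11 it is -8 + 11·(4) = 36.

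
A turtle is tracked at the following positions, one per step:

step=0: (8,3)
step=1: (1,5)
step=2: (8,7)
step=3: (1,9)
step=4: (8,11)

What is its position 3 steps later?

The first coordinate repeats the cycle [8, 1] with period 2; step 7 mod 2 = 1, giving 1.
The second coordinate changes by +2 each step, so at step 7 it is 3 + 7·(2) = 17.

(1,17)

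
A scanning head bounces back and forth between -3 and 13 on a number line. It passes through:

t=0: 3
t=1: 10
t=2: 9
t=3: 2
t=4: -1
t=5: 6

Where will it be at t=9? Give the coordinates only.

2

The value travels 7 per step and bounces off the walls at -3 and 13.
  step 6: 6 → 13
  step 7: 13 → 6
  step 8: 6 → -1
  step 9: -1 → 2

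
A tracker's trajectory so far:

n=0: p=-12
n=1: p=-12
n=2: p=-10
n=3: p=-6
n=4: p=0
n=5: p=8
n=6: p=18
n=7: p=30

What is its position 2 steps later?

First differences are +0, +2, +4, +6, +8, +10, +12; their common second difference is +2 (constant acceleration).
step 8: 30 + 14 → p=44
step 9: 44 + 16 → p=60

p=60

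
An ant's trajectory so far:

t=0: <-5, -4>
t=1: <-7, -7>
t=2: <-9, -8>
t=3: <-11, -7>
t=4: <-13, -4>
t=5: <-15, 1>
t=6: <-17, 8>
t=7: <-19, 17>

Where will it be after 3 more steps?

<-25, 56>

Taking differences between consecutive positions: <-2, -3>, <-2, -1>, <-2, +1>, <-2, +3>, <-2, +5>, <-2, +7>, <-2, +9>. These grow by <+0, +2> each step.
step 8: <-19, 17> + <-2, +11> → <-21, 28>
step 9: <-21, 28> + <-2, +13> → <-23, 41>
step 10: <-23, 41> + <-2, +15> → <-25, 56>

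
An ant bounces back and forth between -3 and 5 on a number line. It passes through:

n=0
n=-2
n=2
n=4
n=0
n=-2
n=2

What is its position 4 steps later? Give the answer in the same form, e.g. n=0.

The value reflects between -3 and 5, moving 4 per step.
  step 7: 2 → 4
  step 8: 4 → 0
  step 9: 0 → -2
  step 10: -2 → 2

n=2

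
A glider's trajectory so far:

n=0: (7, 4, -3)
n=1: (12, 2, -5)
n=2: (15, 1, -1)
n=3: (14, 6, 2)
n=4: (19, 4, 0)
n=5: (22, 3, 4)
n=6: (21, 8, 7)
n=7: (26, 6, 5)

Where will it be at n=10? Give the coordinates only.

Step-to-step displacements: (+5, -2, -2), (+3, -1, +4), (-1, +5, +3), (+5, -2, -2), (+3, -1, +4), (-1, +5, +3), (+5, -2, -2) — a repeating cycle of length 3.
step 8: apply (+3, -1, +4) → (29, 5, 9)
step 9: apply (-1, +5, +3) → (28, 10, 12)
step 10: apply (+5, -2, -2) → (33, 8, 10)

(33, 8, 10)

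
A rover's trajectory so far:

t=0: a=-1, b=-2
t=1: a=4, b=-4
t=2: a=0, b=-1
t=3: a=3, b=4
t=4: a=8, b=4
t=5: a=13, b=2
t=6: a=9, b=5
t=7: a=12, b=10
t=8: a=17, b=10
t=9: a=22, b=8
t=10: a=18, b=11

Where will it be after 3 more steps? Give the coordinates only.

The moves between consecutive positions are (+5, -2), (-4, +3), (+3, +5), (+5, +0), (+5, -2), (-4, +3), (+3, +5), (+5, +0), (+5, -2), (-4, +3); they repeat the 4-cycle [(+5, -2), (-4, +3), (+3, +5), (+5, +0)].
step 11: apply (+3, +5) → a=21, b=16
step 12: apply (+5, +0) → a=26, b=16
step 13: apply (+5, -2) → a=31, b=14

a=31, b=14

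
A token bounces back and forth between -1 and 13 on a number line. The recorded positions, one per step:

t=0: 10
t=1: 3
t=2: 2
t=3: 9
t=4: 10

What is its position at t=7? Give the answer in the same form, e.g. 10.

9

The value reflects between -1 and 13, moving 7 per step.
  step 5: 10 → 3
  step 6: 3 → 2
  step 7: 2 → 9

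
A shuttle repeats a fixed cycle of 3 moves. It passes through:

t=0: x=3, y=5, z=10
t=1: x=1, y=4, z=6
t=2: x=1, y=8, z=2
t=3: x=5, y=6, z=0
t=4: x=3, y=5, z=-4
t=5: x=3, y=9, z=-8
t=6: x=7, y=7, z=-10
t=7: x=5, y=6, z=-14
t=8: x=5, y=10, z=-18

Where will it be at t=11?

x=7, y=11, z=-28

The moves between consecutive positions are (-2,-1,-4), (+0,+4,-4), (+4,-2,-2), (-2,-1,-4), (+0,+4,-4), (+4,-2,-2), (-2,-1,-4), (+0,+4,-4); they repeat the 3-cycle [(-2,-1,-4), (+0,+4,-4), (+4,-2,-2)].
step 9: apply (+4,-2,-2) → x=9, y=8, z=-20
step 10: apply (-2,-1,-4) → x=7, y=7, z=-24
step 11: apply (+0,+4,-4) → x=7, y=11, z=-28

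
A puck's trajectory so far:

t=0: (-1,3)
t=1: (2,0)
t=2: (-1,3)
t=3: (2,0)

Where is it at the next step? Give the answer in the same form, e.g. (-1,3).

Step-to-step displacements: (+3,-3), (-3,+3), (+3,-3); each is -1× the previous.
step 4: (2,0) + (-3,+3) → (-1,3)

(-1,3)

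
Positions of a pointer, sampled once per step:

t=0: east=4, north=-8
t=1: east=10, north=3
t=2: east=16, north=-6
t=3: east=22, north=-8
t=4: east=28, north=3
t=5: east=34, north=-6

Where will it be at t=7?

East: linear, +6 per step → 46 at step 7.
North: cycles through -8, 3, -6 every 3 steps. Step 7 lands at position 1 of the cycle → 3.

east=46, north=3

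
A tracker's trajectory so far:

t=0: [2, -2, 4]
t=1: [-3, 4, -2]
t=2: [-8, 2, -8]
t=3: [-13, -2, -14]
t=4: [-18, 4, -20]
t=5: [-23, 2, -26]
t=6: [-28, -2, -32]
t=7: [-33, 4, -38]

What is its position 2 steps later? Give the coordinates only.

First: linear, -5 per step → -43 at step 9.
Second: cycles through -2, 4, 2 every 3 steps. Step 9 lands at position 0 of the cycle → -2.
Third: linear, -6 per step → -50 at step 9.

[-43, -2, -50]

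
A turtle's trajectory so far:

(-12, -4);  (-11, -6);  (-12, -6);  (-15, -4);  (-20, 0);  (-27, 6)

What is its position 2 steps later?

First differences are (+1, -2), (-1, +0), (-3, +2), (-5, +4), (-7, +6); their common second difference is (-2, +2) (constant acceleration).
step 6: (-27, 6) + (-9, +8) → (-36, 14)
step 7: (-36, 14) + (-11, +10) → (-47, 24)

(-47, 24)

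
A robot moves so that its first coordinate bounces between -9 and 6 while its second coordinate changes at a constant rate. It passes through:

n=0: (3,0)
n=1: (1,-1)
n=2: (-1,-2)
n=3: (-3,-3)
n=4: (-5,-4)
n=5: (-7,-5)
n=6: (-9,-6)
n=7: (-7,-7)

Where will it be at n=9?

(-3,-9)

The first coordinate travels 2 per step and bounces off the walls at -9 and 6.
  step 8: -7 → -5
  step 9: -5 → -3
The second coordinate changes by -1 each step: at step 9 it is -9.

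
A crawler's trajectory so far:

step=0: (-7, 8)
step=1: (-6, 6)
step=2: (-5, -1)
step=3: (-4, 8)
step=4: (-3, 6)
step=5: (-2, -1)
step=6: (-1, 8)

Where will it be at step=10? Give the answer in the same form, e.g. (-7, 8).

(3, 6)

First: linear, +1 per step → 3 at step 10.
Second: cycles through 8, 6, -1 every 3 steps. Step 10 lands at position 1 of the cycle → 6.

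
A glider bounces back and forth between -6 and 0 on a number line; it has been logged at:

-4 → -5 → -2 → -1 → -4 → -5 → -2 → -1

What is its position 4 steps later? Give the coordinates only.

-1

The value travels 3 per step and bounces off the walls at -6 and 0.
  step 8: -1 → -4
  step 9: -4 → -5
  step 10: -5 → -2
  step 11: -2 → -1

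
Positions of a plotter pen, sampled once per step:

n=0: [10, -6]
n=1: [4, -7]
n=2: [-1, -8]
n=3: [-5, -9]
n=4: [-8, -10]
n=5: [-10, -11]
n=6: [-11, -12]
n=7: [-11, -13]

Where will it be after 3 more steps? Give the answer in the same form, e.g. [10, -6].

[-5, -16]

Successive displacements: [-6, -1], [-5, -1], [-4, -1], [-3, -1], [-2, -1], [-1, -1], [+0, -1] — each changes by [+1, +0].
step 8: [-11, -13] + [+1, -1] → [-10, -14]
step 9: [-10, -14] + [+2, -1] → [-8, -15]
step 10: [-8, -15] + [+3, -1] → [-5, -16]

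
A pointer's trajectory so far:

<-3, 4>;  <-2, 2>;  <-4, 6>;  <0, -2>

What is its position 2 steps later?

<8, -18>

Consecutive displacements <+1, -2>, <-2, +4>, <+4, -8> scale by a factor of -2 each step.
step 4: <0, -2> + <-8, +16> → <-8, 14>
step 5: <-8, 14> + <+16, -32> → <8, -18>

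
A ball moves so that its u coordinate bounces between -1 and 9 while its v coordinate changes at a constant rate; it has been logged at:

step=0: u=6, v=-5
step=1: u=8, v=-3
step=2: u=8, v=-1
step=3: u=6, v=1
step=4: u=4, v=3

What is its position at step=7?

The u coordinate travels 2 per step and bounces off the walls at -1 and 9.
  step 5: 4 → 2
  step 6: 2 → 0
  step 7: 0 → 0
The v coordinate changes by +2 each step: at step 7 it is 9.

u=0, v=9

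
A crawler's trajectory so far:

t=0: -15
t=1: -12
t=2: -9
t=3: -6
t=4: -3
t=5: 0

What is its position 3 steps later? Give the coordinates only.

The position changes by +3 every step.
step 6: 0 + 3 → 3
step 7: 3 + 3 → 6
step 8: 6 + 3 → 9

9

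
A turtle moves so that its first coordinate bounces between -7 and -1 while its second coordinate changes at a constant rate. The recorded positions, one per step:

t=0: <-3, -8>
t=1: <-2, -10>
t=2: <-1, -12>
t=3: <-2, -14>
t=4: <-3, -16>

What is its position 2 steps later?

The first coordinate travels 1 per step and bounces off the walls at -7 and -1.
  step 5: -3 → -4
  step 6: -4 → -5
The second coordinate changes by -2 each step: at step 6 it is -20.

<-5, -20>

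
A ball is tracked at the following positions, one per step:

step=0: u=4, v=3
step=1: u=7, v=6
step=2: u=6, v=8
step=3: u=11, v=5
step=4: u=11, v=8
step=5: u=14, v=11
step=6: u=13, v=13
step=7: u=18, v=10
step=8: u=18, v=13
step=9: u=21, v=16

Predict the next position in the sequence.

Differencing gives (+3,+3), (-1,+2), (+5,-3), (+0,+3), (+3,+3), (-1,+2), (+5,-3), (+0,+3), (+3,+3). This is the pattern (+3,+3), (-1,+2), (+5,-3), (+0,+3) repeated.
step 10: apply (-1,+2) → u=20, v=18

u=20, v=18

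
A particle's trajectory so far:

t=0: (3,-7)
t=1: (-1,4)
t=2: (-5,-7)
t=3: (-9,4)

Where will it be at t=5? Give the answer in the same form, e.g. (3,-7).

(-17,4)

First: linear, -4 per step → -17 at step 5.
Second: cycles through -7, 4 every 2 steps. Step 5 lands at position 1 of the cycle → 4.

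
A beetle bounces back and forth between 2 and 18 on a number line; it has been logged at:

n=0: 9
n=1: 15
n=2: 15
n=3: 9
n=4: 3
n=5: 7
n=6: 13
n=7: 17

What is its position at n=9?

5

The value travels 6 per step and bounces off the walls at 2 and 18.
  step 8: 17 → 11
  step 9: 11 → 5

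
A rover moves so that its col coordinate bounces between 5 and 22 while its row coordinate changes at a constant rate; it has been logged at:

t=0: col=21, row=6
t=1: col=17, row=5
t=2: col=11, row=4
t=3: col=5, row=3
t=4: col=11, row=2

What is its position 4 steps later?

col=9, row=-2

The col coordinate travels 6 per step and bounces off the walls at 5 and 22.
  step 5: 11 → 17
  step 6: 17 → 21
  step 7: 21 → 15
  step 8: 15 → 9
The row coordinate changes by -1 each step: at step 8 it is -2.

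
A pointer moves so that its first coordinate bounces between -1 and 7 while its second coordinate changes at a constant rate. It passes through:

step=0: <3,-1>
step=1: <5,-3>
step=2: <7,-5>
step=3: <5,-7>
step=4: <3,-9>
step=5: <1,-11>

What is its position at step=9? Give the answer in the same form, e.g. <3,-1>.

<5,-19>

The first coordinate reflects between -1 and 7, moving 2 per step.
  step 6: 1 → -1
  step 7: -1 → 1
  step 8: 1 → 3
  step 9: 3 → 5
The second coordinate changes by -2 each step: at step 9 it is -19.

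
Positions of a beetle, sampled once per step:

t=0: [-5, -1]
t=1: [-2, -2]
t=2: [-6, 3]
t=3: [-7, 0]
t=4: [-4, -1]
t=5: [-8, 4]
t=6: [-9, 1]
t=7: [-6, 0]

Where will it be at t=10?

[-8, 1]

Differencing gives [+3, -1], [-4, +5], [-1, -3], [+3, -1], [-4, +5], [-1, -3], [+3, -1]. This is the pattern [+3, -1], [-4, +5], [-1, -3] repeated.
step 8: apply [-4, +5] → [-10, 5]
step 9: apply [-1, -3] → [-11, 2]
step 10: apply [+3, -1] → [-8, 1]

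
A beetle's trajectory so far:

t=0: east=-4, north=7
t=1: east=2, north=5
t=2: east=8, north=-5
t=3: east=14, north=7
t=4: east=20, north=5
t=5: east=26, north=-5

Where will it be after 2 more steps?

The east coordinate changes by +6 each step, so at step 7 it is -4 + 7·(6) = 38.
The north coordinate repeats the cycle [7, 5, -5] with period 3; step 7 mod 3 = 1, giving 5.

east=38, north=5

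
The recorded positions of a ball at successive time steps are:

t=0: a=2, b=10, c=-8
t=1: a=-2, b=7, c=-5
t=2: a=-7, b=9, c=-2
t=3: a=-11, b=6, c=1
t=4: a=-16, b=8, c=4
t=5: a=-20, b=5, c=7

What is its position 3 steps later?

a=-34, b=6, c=16

The moves between consecutive positions are (-4, -3, +3), (-5, +2, +3), (-4, -3, +3), (-5, +2, +3), (-4, -3, +3); they repeat the 2-cycle [(-4, -3, +3), (-5, +2, +3)].
step 6: apply (-5, +2, +3) → a=-25, b=7, c=10
step 7: apply (-4, -3, +3) → a=-29, b=4, c=13
step 8: apply (-5, +2, +3) → a=-34, b=6, c=16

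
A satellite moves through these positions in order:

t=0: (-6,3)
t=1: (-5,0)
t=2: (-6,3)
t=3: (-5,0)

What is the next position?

Consecutive displacements (+1,-3), (-1,+3), (+1,-3) scale by a factor of -1 each step.
step 4: (-5,0) + (-1,+3) → (-6,3)

(-6,3)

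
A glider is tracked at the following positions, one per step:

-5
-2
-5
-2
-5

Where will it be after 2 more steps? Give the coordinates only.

-5

Consecutive displacements +3, -3, +3, -3 scale by a factor of -1 each step.
step 5: -5 + 3 → -2
step 6: -2 − 3 → -5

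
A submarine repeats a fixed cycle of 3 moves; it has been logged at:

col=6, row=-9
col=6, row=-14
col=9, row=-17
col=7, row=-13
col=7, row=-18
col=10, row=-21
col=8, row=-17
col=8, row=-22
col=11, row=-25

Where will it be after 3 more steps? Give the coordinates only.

The moves between consecutive positions are (+0, -5), (+3, -3), (-2, +4), (+0, -5), (+3, -3), (-2, +4), (+0, -5), (+3, -3); they repeat the 3-cycle [(+0, -5), (+3, -3), (-2, +4)].
step 9: apply (-2, +4) → col=9, row=-21
step 10: apply (+0, -5) → col=9, row=-26
step 11: apply (+3, -3) → col=12, row=-29

col=12, row=-29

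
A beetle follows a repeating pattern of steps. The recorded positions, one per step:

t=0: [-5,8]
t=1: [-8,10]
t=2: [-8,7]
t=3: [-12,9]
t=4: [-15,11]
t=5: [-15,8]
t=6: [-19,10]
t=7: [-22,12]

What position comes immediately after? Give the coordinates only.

The moves between consecutive positions are [-3,+2], [+0,-3], [-4,+2], [-3,+2], [+0,-3], [-4,+2], [-3,+2]; they repeat the 3-cycle [[-3,+2], [+0,-3], [-4,+2]].
step 8: apply [+0,-3] → [-22,9]

[-22,9]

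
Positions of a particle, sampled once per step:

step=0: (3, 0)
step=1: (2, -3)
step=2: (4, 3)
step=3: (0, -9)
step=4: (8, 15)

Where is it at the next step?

(-8, -33)

The jumps are (-1, -3), (+2, +6), (-4, -12), (+8, +24) — a geometric progression with ratio -2.
step 5: (8, 15) + (-16, -48) → (-8, -33)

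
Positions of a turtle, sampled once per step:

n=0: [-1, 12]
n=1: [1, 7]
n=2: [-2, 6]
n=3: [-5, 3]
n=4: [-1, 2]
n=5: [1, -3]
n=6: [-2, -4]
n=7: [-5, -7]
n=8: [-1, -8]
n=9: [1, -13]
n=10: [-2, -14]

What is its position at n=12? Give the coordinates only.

Differencing gives [+2, -5], [-3, -1], [-3, -3], [+4, -1], [+2, -5], [-3, -1], [-3, -3], [+4, -1], [+2, -5], [-3, -1]. This is the pattern [+2, -5], [-3, -1], [-3, -3], [+4, -1] repeated.
step 11: apply [-3, -3] → [-5, -17]
step 12: apply [+4, -1] → [-1, -18]

[-1, -18]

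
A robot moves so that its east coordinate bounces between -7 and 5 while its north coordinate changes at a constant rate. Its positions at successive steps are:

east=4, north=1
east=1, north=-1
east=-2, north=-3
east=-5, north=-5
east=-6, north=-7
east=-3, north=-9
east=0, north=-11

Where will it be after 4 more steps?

east=-2, north=-19

The east coordinate travels 3 per step and bounces off the walls at -7 and 5.
  step 7: 0 → 3
  step 8: 3 → 4
  step 9: 4 → 1
  step 10: 1 → -2
The north coordinate changes by -2 each step: at step 10 it is -19.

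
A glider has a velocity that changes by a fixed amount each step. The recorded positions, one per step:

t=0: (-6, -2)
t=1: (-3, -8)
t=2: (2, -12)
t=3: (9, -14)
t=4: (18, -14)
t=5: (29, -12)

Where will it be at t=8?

(74, 6)

Taking differences between consecutive positions: (+3, -6), (+5, -4), (+7, -2), (+9, +0), (+11, +2). These grow by (+2, +2) each step.
step 6: (29, -12) + (+13, +4) → (42, -8)
step 7: (42, -8) + (+15, +6) → (57, -2)
step 8: (57, -2) + (+17, +8) → (74, 6)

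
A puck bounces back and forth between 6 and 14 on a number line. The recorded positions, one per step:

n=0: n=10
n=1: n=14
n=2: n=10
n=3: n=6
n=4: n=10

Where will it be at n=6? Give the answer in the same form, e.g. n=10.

The value reflects between 6 and 14, moving 4 per step.
  step 5: 10 → 14
  step 6: 14 → 10

n=10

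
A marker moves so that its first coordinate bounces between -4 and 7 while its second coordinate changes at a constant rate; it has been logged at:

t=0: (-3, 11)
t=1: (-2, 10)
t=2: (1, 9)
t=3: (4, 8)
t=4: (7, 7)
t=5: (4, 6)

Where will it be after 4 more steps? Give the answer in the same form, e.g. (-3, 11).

The first coordinate reflects between -4 and 7, moving 3 per step.
  step 6: 4 → 1
  step 7: 1 → -2
  step 8: -2 → -3
  step 9: -3 → 0
The second coordinate changes by -1 each step: at step 9 it is 2.

(0, 2)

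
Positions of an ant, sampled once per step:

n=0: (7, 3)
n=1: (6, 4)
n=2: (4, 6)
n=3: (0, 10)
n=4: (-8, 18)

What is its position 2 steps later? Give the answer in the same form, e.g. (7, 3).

Consecutive displacements (-1, +1), (-2, +2), (-4, +4), (-8, +8) scale by a factor of 2 each step.
step 5: (-8, 18) + (-16, +16) → (-24, 34)
step 6: (-24, 34) + (-32, +32) → (-56, 66)

(-56, 66)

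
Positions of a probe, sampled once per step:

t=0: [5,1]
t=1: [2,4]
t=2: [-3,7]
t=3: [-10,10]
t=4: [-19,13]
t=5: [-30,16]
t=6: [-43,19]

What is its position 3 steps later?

First differences are [-3,+3], [-5,+3], [-7,+3], [-9,+3], [-11,+3], [-13,+3]; their common second difference is [-2,+0] (constant acceleration).
step 7: [-43,19] + [-15,+3] → [-58,22]
step 8: [-58,22] + [-17,+3] → [-75,25]
step 9: [-75,25] + [-19,+3] → [-94,28]

[-94,28]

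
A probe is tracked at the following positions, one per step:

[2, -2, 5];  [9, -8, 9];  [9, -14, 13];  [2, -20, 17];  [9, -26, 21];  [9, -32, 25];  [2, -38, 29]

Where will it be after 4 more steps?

The first coordinate repeats the cycle [2, 9, 9] with period 3; step 10 mod 3 = 1, giving 9.
The second coordinate changes by -6 each step, so at step 10 it is -2 + 10·(-6) = -62.
The third coordinate changes by +4 each step, so at step 10 it is 5 + 10·(4) = 45.

[9, -62, 45]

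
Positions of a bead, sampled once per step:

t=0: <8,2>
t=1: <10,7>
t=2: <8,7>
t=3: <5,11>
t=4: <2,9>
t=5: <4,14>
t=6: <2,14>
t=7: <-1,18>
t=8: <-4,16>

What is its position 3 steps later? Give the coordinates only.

<-7,25>

Differencing gives <+2,+5>, <-2,+0>, <-3,+4>, <-3,-2>, <+2,+5>, <-2,+0>, <-3,+4>, <-3,-2>. This is the pattern <+2,+5>, <-2,+0>, <-3,+4>, <-3,-2> repeated.
step 9: apply <+2,+5> → <-2,21>
step 10: apply <-2,+0> → <-4,21>
step 11: apply <-3,+4> → <-7,25>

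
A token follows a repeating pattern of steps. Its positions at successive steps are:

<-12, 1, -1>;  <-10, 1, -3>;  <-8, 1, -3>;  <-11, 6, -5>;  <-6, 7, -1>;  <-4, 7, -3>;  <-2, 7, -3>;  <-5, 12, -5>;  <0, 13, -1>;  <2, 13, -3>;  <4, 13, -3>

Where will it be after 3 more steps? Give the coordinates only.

<8, 19, -3>

Differencing gives <+2, +0, -2>, <+2, +0, +0>, <-3, +5, -2>, <+5, +1, +4>, <+2, +0, -2>, <+2, +0, +0>, <-3, +5, -2>, <+5, +1, +4>, <+2, +0, -2>, <+2, +0, +0>. This is the pattern <+2, +0, -2>, <+2, +0, +0>, <-3, +5, -2>, <+5, +1, +4> repeated.
step 11: apply <-3, +5, -2> → <1, 18, -5>
step 12: apply <+5, +1, +4> → <6, 19, -1>
step 13: apply <+2, +0, -2> → <8, 19, -3>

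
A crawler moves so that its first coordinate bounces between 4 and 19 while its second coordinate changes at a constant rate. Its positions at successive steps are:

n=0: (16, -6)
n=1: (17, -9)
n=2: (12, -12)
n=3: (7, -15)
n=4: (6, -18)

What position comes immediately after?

The first coordinate reflects between 4 and 19, moving 5 per step.
  step 5: 6 → 11
The second coordinate changes by -3 each step: at step 5 it is -21.

(11, -21)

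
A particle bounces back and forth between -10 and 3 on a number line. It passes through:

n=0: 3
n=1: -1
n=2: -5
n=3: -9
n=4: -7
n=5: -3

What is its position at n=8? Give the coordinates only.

The value travels 4 per step and bounces off the walls at -10 and 3.
  step 6: -3 → 1
  step 7: 1 → 1
  step 8: 1 → -3

-3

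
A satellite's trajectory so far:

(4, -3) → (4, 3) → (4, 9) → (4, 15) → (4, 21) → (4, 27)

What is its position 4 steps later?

(4, 51)

Constant displacement of (+0, +6) per step.
step 6: (4, 27) + (+0, +6) → (4, 33)
step 7: (4, 33) + (+0, +6) → (4, 39)
step 8: (4, 39) + (+0, +6) → (4, 45)
step 9: (4, 45) + (+0, +6) → (4, 51)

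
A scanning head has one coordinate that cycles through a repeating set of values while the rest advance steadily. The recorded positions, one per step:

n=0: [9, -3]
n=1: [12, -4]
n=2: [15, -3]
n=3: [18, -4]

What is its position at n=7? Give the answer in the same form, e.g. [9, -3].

[30, -4]

The first coordinate changes by +3 each step, so at step 7 it is 9 + 7·(3) = 30.
The second coordinate repeats the cycle [-3, -4] with period 2; step 7 mod 2 = 1, giving -4.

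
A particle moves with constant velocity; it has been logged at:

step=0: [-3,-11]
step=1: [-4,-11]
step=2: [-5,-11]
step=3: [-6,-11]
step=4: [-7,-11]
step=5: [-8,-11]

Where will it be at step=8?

[-11,-11]

The position changes by [-1,+0] every step.
step 6: [-8,-11] + [-1,+0] → [-9,-11]
step 7: [-9,-11] + [-1,+0] → [-10,-11]
step 8: [-10,-11] + [-1,+0] → [-11,-11]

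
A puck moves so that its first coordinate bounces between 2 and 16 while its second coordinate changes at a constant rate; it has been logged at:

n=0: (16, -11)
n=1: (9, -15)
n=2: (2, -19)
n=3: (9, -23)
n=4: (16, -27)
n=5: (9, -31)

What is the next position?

(2, -35)

The first coordinate reflects between 2 and 16, moving 7 per step.
  step 6: 9 → 2
The second coordinate changes by -4 each step: at step 6 it is -35.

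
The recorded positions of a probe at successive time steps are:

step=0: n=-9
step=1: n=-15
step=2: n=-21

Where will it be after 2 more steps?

n=-33

The position changes by -6 every step.
step 3: -21 − 6 → n=-27
step 4: -27 − 6 → n=-33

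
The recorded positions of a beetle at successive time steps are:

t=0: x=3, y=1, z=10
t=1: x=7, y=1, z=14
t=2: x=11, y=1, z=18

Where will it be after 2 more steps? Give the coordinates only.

x=19, y=1, z=26

Each step adds (+4, +0, +4) to the position.
step 3: x=11, y=1, z=18 + (+4, +0, +4) → x=15, y=1, z=22
step 4: x=15, y=1, z=22 + (+4, +0, +4) → x=19, y=1, z=26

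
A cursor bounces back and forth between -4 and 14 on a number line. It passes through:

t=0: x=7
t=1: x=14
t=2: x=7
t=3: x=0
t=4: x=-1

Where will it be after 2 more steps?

x=13

The value reflects between -4 and 14, moving 7 per step.
  step 5: -1 → 6
  step 6: 6 → 13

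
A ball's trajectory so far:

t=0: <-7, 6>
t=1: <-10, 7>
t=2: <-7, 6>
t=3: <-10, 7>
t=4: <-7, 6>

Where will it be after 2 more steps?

<-7, 6>

Step-to-step displacements: <-3, +1>, <+3, -1>, <-3, +1>, <+3, -1>; each is -1× the previous.
step 5: <-7, 6> + <-3, +1> → <-10, 7>
step 6: <-10, 7> + <+3, -1> → <-7, 6>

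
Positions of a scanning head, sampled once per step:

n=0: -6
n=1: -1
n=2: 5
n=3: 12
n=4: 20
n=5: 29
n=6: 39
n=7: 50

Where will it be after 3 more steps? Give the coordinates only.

Successive displacements: +5, +6, +7, +8, +9, +10, +11 — each changes by +1.
step 8: 50 + 12 → 62
step 9: 62 + 13 → 75
step 10: 75 + 14 → 89

89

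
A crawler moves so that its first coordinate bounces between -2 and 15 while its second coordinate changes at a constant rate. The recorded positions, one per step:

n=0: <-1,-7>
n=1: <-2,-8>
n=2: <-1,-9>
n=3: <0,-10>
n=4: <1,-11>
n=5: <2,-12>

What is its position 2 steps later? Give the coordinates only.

The first coordinate reflects between -2 and 15, moving 1 per step.
  step 6: 2 → 3
  step 7: 3 → 4
The second coordinate changes by -1 each step: at step 7 it is -14.

<4,-14>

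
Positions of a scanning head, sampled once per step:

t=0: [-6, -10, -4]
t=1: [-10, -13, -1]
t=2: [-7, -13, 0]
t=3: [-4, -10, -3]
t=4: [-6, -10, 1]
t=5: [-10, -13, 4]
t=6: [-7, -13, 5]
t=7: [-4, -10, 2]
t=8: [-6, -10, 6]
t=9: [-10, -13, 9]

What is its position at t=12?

[-6, -10, 11]

Step-to-step displacements: [-4, -3, +3], [+3, +0, +1], [+3, +3, -3], [-2, +0, +4], [-4, -3, +3], [+3, +0, +1], [+3, +3, -3], [-2, +0, +4], [-4, -3, +3] — a repeating cycle of length 4.
step 10: apply [+3, +0, +1] → [-7, -13, 10]
step 11: apply [+3, +3, -3] → [-4, -10, 7]
step 12: apply [-2, +0, +4] → [-6, -10, 11]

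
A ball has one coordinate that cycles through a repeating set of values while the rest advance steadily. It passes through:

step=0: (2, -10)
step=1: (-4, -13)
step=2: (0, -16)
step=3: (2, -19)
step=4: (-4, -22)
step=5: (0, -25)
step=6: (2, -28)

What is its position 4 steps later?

(-4, -40)

The first coordinate repeats the cycle [2, -4, 0] with period 3; step 10 mod 3 = 1, giving -4.
The second coordinate changes by -3 each step, so at step 10 it is -10 + 10·(-3) = -40.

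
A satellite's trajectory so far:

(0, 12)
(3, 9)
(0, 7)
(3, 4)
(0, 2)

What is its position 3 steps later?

(3, -6)

The moves between consecutive positions are (+3, -3), (-3, -2), (+3, -3), (-3, -2); they repeat the 2-cycle [(+3, -3), (-3, -2)].
step 5: apply (+3, -3) → (3, -1)
step 6: apply (-3, -2) → (0, -3)
step 7: apply (+3, -3) → (3, -6)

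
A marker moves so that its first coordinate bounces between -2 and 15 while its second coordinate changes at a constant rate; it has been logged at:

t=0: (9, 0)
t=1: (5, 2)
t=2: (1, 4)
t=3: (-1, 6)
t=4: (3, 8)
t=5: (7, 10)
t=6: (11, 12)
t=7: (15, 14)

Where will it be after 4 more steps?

The first coordinate reflects between -2 and 15, moving 4 per step.
  step 8: 15 → 11
  step 9: 11 → 7
  step 10: 7 → 3
  step 11: 3 → -1
The second coordinate changes by +2 each step: at step 11 it is 22.

(-1, 22)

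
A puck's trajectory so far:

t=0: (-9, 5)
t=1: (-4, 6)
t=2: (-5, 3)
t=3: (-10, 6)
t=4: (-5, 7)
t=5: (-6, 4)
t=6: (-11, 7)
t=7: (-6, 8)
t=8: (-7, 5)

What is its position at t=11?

Differencing gives (+5, +1), (-1, -3), (-5, +3), (+5, +1), (-1, -3), (-5, +3), (+5, +1), (-1, -3). This is the pattern (+5, +1), (-1, -3), (-5, +3) repeated.
step 9: apply (-5, +3) → (-12, 8)
step 10: apply (+5, +1) → (-7, 9)
step 11: apply (-1, -3) → (-8, 6)

(-8, 6)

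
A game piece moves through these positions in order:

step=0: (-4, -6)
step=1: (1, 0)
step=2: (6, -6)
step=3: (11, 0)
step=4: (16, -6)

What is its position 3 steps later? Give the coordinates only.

First: linear, +5 per step → 31 at step 7.
Second: cycles through -6, 0 every 2 steps. Step 7 lands at position 1 of the cycle → 0.

(31, 0)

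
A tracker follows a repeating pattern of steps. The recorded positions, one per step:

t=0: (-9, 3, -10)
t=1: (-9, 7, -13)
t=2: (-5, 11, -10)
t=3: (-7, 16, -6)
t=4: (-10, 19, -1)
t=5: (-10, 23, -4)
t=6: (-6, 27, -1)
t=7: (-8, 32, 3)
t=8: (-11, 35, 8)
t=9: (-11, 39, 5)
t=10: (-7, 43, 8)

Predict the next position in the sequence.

(-9, 48, 12)

Step-to-step displacements: (+0, +4, -3), (+4, +4, +3), (-2, +5, +4), (-3, +3, +5), (+0, +4, -3), (+4, +4, +3), (-2, +5, +4), (-3, +3, +5), (+0, +4, -3), (+4, +4, +3) — a repeating cycle of length 4.
step 11: apply (-2, +5, +4) → (-9, 48, 12)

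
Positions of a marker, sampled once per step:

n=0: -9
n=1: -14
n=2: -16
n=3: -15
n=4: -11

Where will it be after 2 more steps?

Successive displacements: -5, -2, +1, +4 — each changes by +3.
step 5: -11 + 7 → -4
step 6: -4 + 10 → 6

6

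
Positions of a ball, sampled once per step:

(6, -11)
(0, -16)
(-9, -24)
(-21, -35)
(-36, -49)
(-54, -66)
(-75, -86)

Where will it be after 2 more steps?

First differences are (-6, -5), (-9, -8), (-12, -11), (-15, -14), (-18, -17), (-21, -20); their common second difference is (-3, -3) (constant acceleration).
step 7: (-75, -86) + (-24, -23) → (-99, -109)
step 8: (-99, -109) + (-27, -26) → (-126, -135)

(-126, -135)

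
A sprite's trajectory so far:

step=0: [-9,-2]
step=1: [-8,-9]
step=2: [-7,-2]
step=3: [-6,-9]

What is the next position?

[-5,-2]

First: linear, +1 per step → -5 at step 4.
Second: cycles through -2, -9 every 2 steps. Step 4 lands at position 0 of the cycle → -2.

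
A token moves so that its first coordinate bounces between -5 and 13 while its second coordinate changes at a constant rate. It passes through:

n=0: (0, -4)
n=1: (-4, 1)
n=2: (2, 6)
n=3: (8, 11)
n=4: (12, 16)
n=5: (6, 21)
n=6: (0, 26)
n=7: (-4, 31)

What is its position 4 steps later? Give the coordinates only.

The first coordinate travels 6 per step and bounces off the walls at -5 and 13.
  step 8: -4 → 2
  step 9: 2 → 8
  step 10: 8 → 12
  step 11: 12 → 6
The second coordinate changes by +5 each step: at step 11 it is 51.

(6, 51)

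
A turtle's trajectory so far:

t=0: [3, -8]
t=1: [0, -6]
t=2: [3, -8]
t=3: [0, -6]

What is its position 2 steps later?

The jumps are [-3, +2], [+3, -2], [-3, +2] — a geometric progression with ratio -1.
step 4: [0, -6] + [+3, -2] → [3, -8]
step 5: [3, -8] + [-3, +2] → [0, -6]

[0, -6]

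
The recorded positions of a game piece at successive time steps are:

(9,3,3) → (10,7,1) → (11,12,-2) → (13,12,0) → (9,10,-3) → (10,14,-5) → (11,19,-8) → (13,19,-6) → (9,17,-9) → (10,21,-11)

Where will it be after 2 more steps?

Differencing gives (+1,+4,-2), (+1,+5,-3), (+2,+0,+2), (-4,-2,-3), (+1,+4,-2), (+1,+5,-3), (+2,+0,+2), (-4,-2,-3), (+1,+4,-2). This is the pattern (+1,+4,-2), (+1,+5,-3), (+2,+0,+2), (-4,-2,-3) repeated.
step 10: apply (+1,+5,-3) → (11,26,-14)
step 11: apply (+2,+0,+2) → (13,26,-12)

(13,26,-12)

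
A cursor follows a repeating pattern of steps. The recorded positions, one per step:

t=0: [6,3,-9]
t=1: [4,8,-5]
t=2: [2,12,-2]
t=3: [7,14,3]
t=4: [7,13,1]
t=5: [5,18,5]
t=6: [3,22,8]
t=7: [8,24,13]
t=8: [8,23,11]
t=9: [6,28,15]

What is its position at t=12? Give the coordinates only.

[9,33,21]

Differencing gives [-2,+5,+4], [-2,+4,+3], [+5,+2,+5], [+0,-1,-2], [-2,+5,+4], [-2,+4,+3], [+5,+2,+5], [+0,-1,-2], [-2,+5,+4]. This is the pattern [-2,+5,+4], [-2,+4,+3], [+5,+2,+5], [+0,-1,-2] repeated.
step 10: apply [-2,+4,+3] → [4,32,18]
step 11: apply [+5,+2,+5] → [9,34,23]
step 12: apply [+0,-1,-2] → [9,33,21]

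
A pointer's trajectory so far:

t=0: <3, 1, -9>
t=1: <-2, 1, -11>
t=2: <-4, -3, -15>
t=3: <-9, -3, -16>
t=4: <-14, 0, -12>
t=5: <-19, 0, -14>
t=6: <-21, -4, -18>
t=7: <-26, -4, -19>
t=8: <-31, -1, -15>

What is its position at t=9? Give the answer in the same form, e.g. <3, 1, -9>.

<-36, -1, -17>

Step-to-step displacements: <-5, +0, -2>, <-2, -4, -4>, <-5, +0, -1>, <-5, +3, +4>, <-5, +0, -2>, <-2, -4, -4>, <-5, +0, -1>, <-5, +3, +4> — a repeating cycle of length 4.
step 9: apply <-5, +0, -2> → <-36, -1, -17>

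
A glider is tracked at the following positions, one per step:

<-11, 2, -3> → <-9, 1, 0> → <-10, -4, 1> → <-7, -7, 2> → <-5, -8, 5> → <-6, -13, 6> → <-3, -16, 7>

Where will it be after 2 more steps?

<-2, -22, 11>

The moves between consecutive positions are <+2, -1, +3>, <-1, -5, +1>, <+3, -3, +1>, <+2, -1, +3>, <-1, -5, +1>, <+3, -3, +1>; they repeat the 3-cycle [<+2, -1, +3>, <-1, -5, +1>, <+3, -3, +1>].
step 7: apply <+2, -1, +3> → <-1, -17, 10>
step 8: apply <-1, -5, +1> → <-2, -22, 11>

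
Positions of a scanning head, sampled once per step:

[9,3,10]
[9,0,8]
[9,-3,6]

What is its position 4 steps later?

[9,-15,-2]

Each step adds [+0,-3,-2] to the position.
step 3: [9,-3,6] + [+0,-3,-2] → [9,-6,4]
step 4: [9,-6,4] + [+0,-3,-2] → [9,-9,2]
step 5: [9,-9,2] + [+0,-3,-2] → [9,-12,0]
step 6: [9,-12,0] + [+0,-3,-2] → [9,-15,-2]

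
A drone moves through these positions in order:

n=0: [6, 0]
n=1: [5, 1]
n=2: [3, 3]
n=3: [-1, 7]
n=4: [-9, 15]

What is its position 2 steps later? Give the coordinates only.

Consecutive displacements [-1, +1], [-2, +2], [-4, +4], [-8, +8] scale by a factor of 2 each step.
step 5: [-9, 15] + [-16, +16] → [-25, 31]
step 6: [-25, 31] + [-32, +32] → [-57, 63]

[-57, 63]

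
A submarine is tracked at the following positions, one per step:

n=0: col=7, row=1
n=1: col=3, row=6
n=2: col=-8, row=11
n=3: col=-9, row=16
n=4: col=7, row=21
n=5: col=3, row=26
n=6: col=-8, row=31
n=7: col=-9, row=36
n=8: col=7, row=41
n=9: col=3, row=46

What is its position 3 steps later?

The col coordinate repeats the cycle [7, 3, -8, -9] with period 4; step 12 mod 4 = 0, giving 7.
The row coordinate changes by +5 each step, so at step 12 it is 1 + 12·(5) = 61.

col=7, row=61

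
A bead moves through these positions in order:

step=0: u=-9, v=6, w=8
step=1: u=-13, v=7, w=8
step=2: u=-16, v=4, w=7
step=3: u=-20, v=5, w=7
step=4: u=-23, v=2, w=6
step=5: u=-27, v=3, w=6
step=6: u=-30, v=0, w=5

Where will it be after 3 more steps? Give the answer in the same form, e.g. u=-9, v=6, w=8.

u=-41, v=-1, w=4

Step-to-step displacements: (-4, +1, +0), (-3, -3, -1), (-4, +1, +0), (-3, -3, -1), (-4, +1, +0), (-3, -3, -1) — a repeating cycle of length 2.
step 7: apply (-4, +1, +0) → u=-34, v=1, w=5
step 8: apply (-3, -3, -1) → u=-37, v=-2, w=4
step 9: apply (-4, +1, +0) → u=-41, v=-1, w=4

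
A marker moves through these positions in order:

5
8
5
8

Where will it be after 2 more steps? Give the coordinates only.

8

Consecutive displacements +3, -3, +3 scale by a factor of -1 each step.
step 4: 8 − 3 → 5
step 5: 5 + 3 → 8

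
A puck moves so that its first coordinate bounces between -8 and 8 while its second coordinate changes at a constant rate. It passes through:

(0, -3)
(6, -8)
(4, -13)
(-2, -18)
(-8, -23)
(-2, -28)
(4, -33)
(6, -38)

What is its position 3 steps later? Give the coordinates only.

The first coordinate reflects between -8 and 8, moving 6 per step.
  step 8: 6 → 0
  step 9: 0 → -6
  step 10: -6 → -4
The second coordinate changes by -5 each step: at step 10 it is -53.

(-4, -53)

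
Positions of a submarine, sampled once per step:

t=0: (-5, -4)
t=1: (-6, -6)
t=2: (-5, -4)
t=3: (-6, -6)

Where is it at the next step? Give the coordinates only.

The jumps are (-1, -2), (+1, +2), (-1, -2) — a geometric progression with ratio -1.
step 4: (-6, -6) + (+1, +2) → (-5, -4)

(-5, -4)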